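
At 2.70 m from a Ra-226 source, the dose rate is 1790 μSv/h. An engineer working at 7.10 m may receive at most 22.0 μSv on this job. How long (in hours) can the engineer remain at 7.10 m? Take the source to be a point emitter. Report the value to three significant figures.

Applying the 1/r² law, rate at 7.10 m:
(2.70/7.10)² = 0.1446, so 1790 × 0.1446 = 258.8 μSv/h.
Stay time = 22.0 μSv ÷ 258.8 μSv/h = 0.08501 h.

0.0850 h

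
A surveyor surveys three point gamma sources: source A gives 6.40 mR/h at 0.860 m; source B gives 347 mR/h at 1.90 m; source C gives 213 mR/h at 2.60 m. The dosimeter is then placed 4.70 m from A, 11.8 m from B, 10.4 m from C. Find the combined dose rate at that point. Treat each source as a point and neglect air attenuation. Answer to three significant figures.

Each source contributes Iᵢ·(dᵢ/rᵢ)²; contributions add.
A: 6.40 × (0.860/4.70)² = 0.2143 mR/h
B: 347 × (1.90/11.8)² = 8.996 mR/h
C: 213 × (2.60/10.4)² = 13.31 mR/h
Total = 0.2143 + 8.996 + 13.31 = 22.52 mR/h.

22.5 mR/h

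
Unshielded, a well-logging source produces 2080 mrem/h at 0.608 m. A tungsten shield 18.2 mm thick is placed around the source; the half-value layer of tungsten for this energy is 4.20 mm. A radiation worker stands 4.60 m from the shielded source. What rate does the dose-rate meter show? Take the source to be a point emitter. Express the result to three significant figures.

Distance alone: 2080 × (0.608/4.60)² = 2080 × 0.01747 = 36.34 mrem/h.
Shield: 18.2/4.20 = 4.333 half-value layers → attenuation 2^(−4.333) = 0.04962.
Combined: 36.34 × 0.04962 = 1.803 mrem/h.

1.80 mrem/h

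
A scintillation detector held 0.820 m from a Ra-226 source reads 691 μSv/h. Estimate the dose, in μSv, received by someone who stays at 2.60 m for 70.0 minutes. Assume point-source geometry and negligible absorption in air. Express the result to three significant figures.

80.2 μSv

Applying the 1/r² law, rate at 2.60 m:
(0.820/2.60)² = 0.09947, so 691 × 0.09947 = 68.73 μSv/h.
Dose = rate × time = 68.73 μSv/h × 1.167 h = 80.21 μSv.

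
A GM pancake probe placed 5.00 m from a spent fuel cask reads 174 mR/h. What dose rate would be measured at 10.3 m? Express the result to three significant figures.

41.0 mR/h

Using I₁d₁² = I₂d₂², scaling from 5.00 m to 10.3 m:
(5.00/10.3)² = 0.2356, so 174 × 0.2356 = 40.99 mR/h.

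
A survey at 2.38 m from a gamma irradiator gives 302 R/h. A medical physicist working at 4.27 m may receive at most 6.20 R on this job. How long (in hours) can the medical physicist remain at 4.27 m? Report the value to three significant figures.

By the inverse-square law, rate at 4.27 m:
302 × (2.38/4.27)² = 302 × 0.3107 = 93.83 R/h.
Stay time = 6.20 R ÷ 93.83 R/h = 0.06608 h.

0.0661 h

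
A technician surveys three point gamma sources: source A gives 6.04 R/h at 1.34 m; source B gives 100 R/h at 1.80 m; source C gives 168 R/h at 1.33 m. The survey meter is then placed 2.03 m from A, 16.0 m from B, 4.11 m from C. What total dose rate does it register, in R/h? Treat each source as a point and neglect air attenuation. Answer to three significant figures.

By superposition, sum each source's inverse-square contribution:
A: 6.04 × (1.34/2.03)² = 2.632 R/h
B: 100 × (1.80/16.0)² = 1.266 R/h
C: 168 × (1.33/4.11)² = 17.59 R/h
Total = 2.632 + 1.266 + 17.59 = 21.49 R/h.

21.5 R/h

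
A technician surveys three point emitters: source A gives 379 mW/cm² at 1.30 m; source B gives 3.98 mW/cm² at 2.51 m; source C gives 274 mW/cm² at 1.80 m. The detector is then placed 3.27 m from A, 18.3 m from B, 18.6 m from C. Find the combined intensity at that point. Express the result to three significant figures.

By superposition, sum each source's inverse-square contribution:
A: 379 × (1.30/3.27)² = 59.90 mW/cm²
B: 3.98 × (2.51/18.3)² = 0.07487 mW/cm²
C: 274 × (1.80/18.6)² = 2.566 mW/cm²
Total = 59.90 + 0.07487 + 2.566 = 62.54 mW/cm².

62.5 mW/cm²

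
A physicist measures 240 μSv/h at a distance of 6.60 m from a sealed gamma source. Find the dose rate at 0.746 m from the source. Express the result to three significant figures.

18800 μSv/h

Using I₁d₁² = I₂d₂², the rate at 0.746 m is
(6.60/0.746)² = 78.27, so 240 × 78.27 = 18780 μSv/h.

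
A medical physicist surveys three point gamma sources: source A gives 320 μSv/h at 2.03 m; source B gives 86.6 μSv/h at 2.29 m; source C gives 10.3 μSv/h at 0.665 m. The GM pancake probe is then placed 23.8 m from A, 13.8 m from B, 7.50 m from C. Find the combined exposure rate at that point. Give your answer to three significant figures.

4.79 μSv/h

By superposition, sum each source's inverse-square contribution:
A: 320 × (2.03/23.8)² = 2.328 μSv/h
B: 86.6 × (2.29/13.8)² = 2.385 μSv/h
C: 10.3 × (0.665/7.50)² = 0.08098 μSv/h
Total = 2.328 + 2.385 + 0.08098 = 4.794 μSv/h.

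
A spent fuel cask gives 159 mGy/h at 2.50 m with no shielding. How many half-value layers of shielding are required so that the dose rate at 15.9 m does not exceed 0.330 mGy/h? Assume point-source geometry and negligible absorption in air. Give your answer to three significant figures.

3.57 half-value layers

At 15.9 m, distance alone gives 159 × (2.50/15.9)² = 159 × 0.02472 = 3.930 mGy/h.
Further attenuation needed: 3.930/0.330 = 11.91.
n = log₂(11.91) = 3.574 half-value layers.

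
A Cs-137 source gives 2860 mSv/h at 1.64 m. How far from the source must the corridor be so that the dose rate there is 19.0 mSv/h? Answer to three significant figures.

Since intensity falls as 1/r², d₂ = d₁·√(I₁/I₂).
I₁/I₂ = 2860/19.0 = 150.5, so d₂ = 1.64 × √150.5 = 20.12 m.

20.1 m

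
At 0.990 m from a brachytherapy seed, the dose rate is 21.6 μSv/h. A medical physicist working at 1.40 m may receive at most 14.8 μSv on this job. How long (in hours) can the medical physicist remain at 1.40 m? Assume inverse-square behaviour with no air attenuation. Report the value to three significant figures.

Applying the 1/r² law, rate at 1.40 m:
21.6 × (0.990/1.40)² = 21.6 × 0.5001 = 10.80 μSv/h.
Stay time = 14.8 μSv ÷ 10.80 μSv/h = 1.370 h.

1.37 h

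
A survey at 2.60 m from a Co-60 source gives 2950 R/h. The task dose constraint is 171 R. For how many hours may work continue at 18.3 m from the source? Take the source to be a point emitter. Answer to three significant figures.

Since intensity falls as 1/r², rate at 18.3 m:
2950 × (2.60/18.3)² = 2950 × 0.02019 = 59.56 R/h.
Stay time = 171 R ÷ 59.56 R/h = 2.871 h.

2.87 h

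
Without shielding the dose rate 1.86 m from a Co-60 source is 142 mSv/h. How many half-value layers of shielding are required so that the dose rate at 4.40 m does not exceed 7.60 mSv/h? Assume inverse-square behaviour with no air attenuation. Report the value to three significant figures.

At 4.40 m, distance alone gives 142 × (1.86/4.40)² = 142 × 0.1787 = 25.38 mSv/h.
Further attenuation needed: 25.38/7.60 = 3.339.
n = log₂(3.339) = 1.739 half-value layers.

1.74 half-value layers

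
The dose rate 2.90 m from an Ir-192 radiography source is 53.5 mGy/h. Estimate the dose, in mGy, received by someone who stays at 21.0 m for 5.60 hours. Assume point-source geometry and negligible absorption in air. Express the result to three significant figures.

Intensity scales as (d₁/d₂)², so rate at 21.0 m:
(2.90/21.0)² = 0.01907, so 53.5 × 0.01907 = 1.020 mGy/h.
Dose = rate × time = 1.020 mGy/h × 5.600 h = 5.712 mGy.

5.71 mGy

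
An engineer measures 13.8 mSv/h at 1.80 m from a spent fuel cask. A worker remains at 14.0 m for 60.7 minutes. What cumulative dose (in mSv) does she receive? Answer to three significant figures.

0.231 mSv

Intensity scales as (d₁/d₂)², so rate at 14.0 m:
13.8 × (1.80/14.0)² = 13.8 × 0.01653 = 0.2281 mSv/h.
Dose = rate × time = 0.2281 mSv/h × 1.012 h = 0.2308 mSv.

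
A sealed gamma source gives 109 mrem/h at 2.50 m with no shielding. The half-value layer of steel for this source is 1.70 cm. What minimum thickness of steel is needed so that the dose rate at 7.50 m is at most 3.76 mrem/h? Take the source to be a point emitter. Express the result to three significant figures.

2.87 cm

At 7.50 m, distance alone gives (2.50/7.50)² = 0.1111, so 109 × 0.1111 = 12.11 mrem/h.
Further attenuation needed: 12.11/3.76 = 3.221.
n = log₂(3.221) = 1.688 half-value layers.
Thickness = 1.688 × 1.70 cm = 2.870 cm.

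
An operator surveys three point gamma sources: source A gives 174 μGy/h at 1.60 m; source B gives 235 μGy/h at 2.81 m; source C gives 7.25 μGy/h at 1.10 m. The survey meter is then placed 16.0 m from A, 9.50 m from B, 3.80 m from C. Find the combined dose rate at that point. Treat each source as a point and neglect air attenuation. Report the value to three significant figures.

22.9 μGy/h

Each source contributes Iᵢ·(dᵢ/rᵢ)²; contributions add.
A: 174 × (1.60/16.0)² = 1.740 μGy/h
B: 235 × (2.81/9.50)² = 20.56 μGy/h
C: 7.25 × (1.10/3.80)² = 0.6075 μGy/h
Total = 1.740 + 20.56 + 0.6075 = 22.91 μGy/h.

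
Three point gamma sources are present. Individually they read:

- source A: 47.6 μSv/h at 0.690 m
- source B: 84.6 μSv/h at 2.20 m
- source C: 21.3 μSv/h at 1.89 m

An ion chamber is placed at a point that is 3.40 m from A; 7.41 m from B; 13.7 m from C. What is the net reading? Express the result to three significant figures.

9.82 μSv/h

Each source contributes Iᵢ·(dᵢ/rᵢ)²; contributions add.
A: 47.6 × (0.690/3.40)² = 1.960 μSv/h
B: 84.6 × (2.20/7.41)² = 7.457 μSv/h
C: 21.3 × (1.89/13.7)² = 0.4054 μSv/h
Total = 1.960 + 7.457 + 0.4054 = 9.822 μSv/h.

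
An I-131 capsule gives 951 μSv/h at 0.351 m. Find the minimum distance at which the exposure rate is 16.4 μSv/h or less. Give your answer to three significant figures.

2.67 m

Since intensity falls as 1/r², d₂ = d₁·√(I₁/I₂).
I₁/I₂ = 951/16.4 = 57.99, so d₂ = 0.351 × √57.99 = 2.673 m.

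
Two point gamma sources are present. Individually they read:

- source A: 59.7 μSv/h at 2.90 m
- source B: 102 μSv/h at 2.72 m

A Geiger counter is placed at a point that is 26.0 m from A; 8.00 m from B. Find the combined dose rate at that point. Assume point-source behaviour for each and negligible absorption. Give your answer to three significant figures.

12.5 μSv/h

By superposition, sum each source's inverse-square contribution:
A: 59.7 × (2.90/26.0)² = 0.7427 μSv/h
B: 102 × (2.72/8.00)² = 11.79 μSv/h
Total = 0.7427 + 11.79 = 12.53 μSv/h.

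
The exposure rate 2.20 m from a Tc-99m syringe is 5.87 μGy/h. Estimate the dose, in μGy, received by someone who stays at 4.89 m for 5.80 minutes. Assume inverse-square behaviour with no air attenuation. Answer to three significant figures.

Intensity scales as (d₁/d₂)², so rate at 4.89 m:
(2.20/4.89)² = 0.2024, so 5.87 × 0.2024 = 1.188 μGy/h.
Dose = rate × time = 1.188 μGy/h × 0.09667 h = 0.1148 μGy.

0.115 μGy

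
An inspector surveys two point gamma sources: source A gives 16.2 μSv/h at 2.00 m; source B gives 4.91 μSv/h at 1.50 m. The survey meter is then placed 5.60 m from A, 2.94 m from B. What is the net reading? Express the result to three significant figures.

3.34 μSv/h

Each source contributes Iᵢ·(dᵢ/rᵢ)²; contributions add.
A: 16.2 × (2.00/5.60)² = 2.066 μSv/h
B: 4.91 × (1.50/2.94)² = 1.278 μSv/h
Total = 2.066 + 1.278 = 3.344 μSv/h.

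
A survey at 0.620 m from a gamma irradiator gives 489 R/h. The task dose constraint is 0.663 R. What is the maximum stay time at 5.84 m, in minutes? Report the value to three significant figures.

7.22 min

Since intensity falls as 1/r², rate at 5.84 m:
489 × (0.620/5.84)² = 489 × 0.01127 = 5.511 R/h.
Stay time = 0.663 R ÷ 5.511 R/h = 0.1203 h = 7.218 min.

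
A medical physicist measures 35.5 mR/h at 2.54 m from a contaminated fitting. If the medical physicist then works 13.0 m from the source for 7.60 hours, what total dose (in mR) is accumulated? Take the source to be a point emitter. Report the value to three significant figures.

Applying the 1/r² law, rate at 13.0 m:
35.5 × (2.54/13.0)² = 35.5 × 0.03818 = 1.355 mR/h.
Dose = rate × time = 1.355 mR/h × 7.600 h = 10.30 mR.

10.3 mR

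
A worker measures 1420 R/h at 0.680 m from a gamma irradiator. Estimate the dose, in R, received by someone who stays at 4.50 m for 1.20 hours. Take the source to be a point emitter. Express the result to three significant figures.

38.9 R

Since intensity falls as 1/r², rate at 4.50 m:
1420 × (0.680/4.50)² = 1420 × 0.02283 = 32.42 R/h.
Dose = rate × time = 32.42 R/h × 1.200 h = 38.90 R.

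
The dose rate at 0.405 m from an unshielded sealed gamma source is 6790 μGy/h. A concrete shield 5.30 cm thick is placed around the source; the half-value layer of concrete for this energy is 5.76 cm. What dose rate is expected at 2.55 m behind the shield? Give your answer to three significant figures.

90.5 μGy/h

Distance alone: (0.405/2.55)² = 0.02522, so 6790 × 0.02522 = 171.2 μGy/h.
Shield: 5.30/5.76 = 0.9201 half-value layers → attenuation 2^(−0.9201) = 0.5285.
Combined: 171.2 × 0.5285 = 90.48 μGy/h.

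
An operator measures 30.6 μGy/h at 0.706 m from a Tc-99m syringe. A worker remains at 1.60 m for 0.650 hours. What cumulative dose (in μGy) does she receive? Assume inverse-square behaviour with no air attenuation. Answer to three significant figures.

Intensity scales as (d₁/d₂)², so rate at 1.60 m:
30.6 × (0.706/1.60)² = 30.6 × 0.1947 = 5.958 μGy/h.
Dose = rate × time = 5.958 μGy/h × 0.6500 h = 3.873 μGy.

3.87 μGy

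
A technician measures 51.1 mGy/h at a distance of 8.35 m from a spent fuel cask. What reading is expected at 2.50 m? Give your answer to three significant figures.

570 mGy/h

Intensity scales as (d₁/d₂)², so the rate at 2.50 m is
51.1 × (8.35/2.50)² = 51.1 × 11.16 = 570.3 mGy/h.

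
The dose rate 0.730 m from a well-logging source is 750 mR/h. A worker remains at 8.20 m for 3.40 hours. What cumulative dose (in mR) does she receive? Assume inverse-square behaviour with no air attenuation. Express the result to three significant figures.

Applying the 1/r² law, rate at 8.20 m:
(0.730/8.20)² = 0.007925, so 750 × 0.007925 = 5.944 mR/h.
Dose = rate × time = 5.944 mR/h × 3.400 h = 20.21 mR.

20.2 mR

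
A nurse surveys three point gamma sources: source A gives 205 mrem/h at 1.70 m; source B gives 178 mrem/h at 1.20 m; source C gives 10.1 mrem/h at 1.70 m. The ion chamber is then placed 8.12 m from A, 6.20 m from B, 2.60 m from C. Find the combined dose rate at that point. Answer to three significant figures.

Each source contributes Iᵢ·(dᵢ/rᵢ)²; contributions add.
A: 205 × (1.70/8.12)² = 8.985 mrem/h
B: 178 × (1.20/6.20)² = 6.668 mrem/h
C: 10.1 × (1.70/2.60)² = 4.318 mrem/h
Total = 8.985 + 6.668 + 4.318 = 19.97 mrem/h.

20.0 mrem/h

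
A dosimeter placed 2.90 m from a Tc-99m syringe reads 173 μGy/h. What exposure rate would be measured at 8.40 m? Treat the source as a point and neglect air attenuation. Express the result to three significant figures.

20.6 μGy/h

Applying the 1/r² law, scaling from 2.90 m to 8.40 m:
173 × (2.90/8.40)² = 173 × 0.1192 = 20.62 μGy/h.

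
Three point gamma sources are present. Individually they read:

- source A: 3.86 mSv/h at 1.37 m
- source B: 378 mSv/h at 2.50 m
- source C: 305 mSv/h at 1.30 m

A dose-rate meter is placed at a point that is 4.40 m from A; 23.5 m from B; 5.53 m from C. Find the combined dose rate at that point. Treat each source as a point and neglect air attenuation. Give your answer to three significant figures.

21.5 mSv/h

By superposition, sum each source's inverse-square contribution:
A: 3.86 × (1.37/4.40)² = 0.3742 mSv/h
B: 378 × (2.50/23.5)² = 4.278 mSv/h
C: 305 × (1.30/5.53)² = 16.86 mSv/h
Total = 0.3742 + 4.278 + 16.86 = 21.51 mSv/h.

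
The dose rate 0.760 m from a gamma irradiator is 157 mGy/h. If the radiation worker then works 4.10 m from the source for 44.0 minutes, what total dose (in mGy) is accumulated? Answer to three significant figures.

By the inverse-square law, rate at 4.10 m:
(0.760/4.10)² = 0.03436, so 157 × 0.03436 = 5.395 mGy/h.
Dose = rate × time = 5.395 mGy/h × 0.7333 h = 3.956 mGy.

3.96 mGy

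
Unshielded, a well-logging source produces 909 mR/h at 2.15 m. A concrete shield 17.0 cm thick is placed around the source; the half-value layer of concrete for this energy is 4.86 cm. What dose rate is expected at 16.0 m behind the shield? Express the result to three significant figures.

1.45 mR/h

Distance alone: (2.15/16.0)² = 0.01806, so 909 × 0.01806 = 16.42 mR/h.
Shield: 17.0/4.86 = 3.498 half-value layers → attenuation 2^(−3.498) = 0.08851.
Combined: 16.42 × 0.08851 = 1.453 mR/h.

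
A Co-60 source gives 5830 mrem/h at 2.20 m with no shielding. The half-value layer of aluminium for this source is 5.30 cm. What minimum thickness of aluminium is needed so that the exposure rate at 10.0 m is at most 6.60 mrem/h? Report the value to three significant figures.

At 10.0 m, distance alone gives 5830 × (2.20/10.0)² = 5830 × 0.04840 = 282.2 mrem/h.
Further attenuation needed: 282.2/6.60 = 42.76.
n = log₂(42.76) = 5.418 half-value layers.
Thickness = 5.418 × 5.30 cm = 28.72 cm.

28.7 cm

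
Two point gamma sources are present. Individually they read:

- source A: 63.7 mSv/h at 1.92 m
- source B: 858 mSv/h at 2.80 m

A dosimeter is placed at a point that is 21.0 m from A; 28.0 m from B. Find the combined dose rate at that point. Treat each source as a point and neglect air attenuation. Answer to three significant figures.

Each source contributes Iᵢ·(dᵢ/rᵢ)²; contributions add.
A: 63.7 × (1.92/21.0)² = 0.5325 mSv/h
B: 858 × (2.80/28.0)² = 8.580 mSv/h
Total = 0.5325 + 8.580 = 9.113 mSv/h.

9.11 mSv/h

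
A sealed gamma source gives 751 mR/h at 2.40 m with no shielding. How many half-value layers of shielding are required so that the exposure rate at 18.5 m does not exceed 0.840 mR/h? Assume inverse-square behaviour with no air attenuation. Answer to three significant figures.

At 18.5 m, distance alone gives (2.40/18.5)² = 0.01683, so 751 × 0.01683 = 12.64 mR/h.
Further attenuation needed: 12.64/0.840 = 15.05.
n = log₂(15.05) = 3.912 half-value layers.

3.91 half-value layers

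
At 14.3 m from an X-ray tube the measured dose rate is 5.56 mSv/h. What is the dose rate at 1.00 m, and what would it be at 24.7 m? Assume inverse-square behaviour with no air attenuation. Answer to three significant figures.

1140 mSv/h; 1.86 mSv/h

Applying the 1/r² law,
At 1.00 m: (14.3/1.00)² = 204.5, so 5.56 × 204.5 = 1137 mSv/h
At 24.7 m: 1137 × (1.00/24.7)² = 1137 × 0.001639 = 1.864 mSv/h.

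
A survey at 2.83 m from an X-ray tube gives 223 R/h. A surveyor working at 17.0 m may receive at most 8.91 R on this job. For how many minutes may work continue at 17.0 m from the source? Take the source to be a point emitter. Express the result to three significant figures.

Using I₁d₁² = I₂d₂², rate at 17.0 m:
(2.83/17.0)² = 0.02771, so 223 × 0.02771 = 6.179 R/h.
Stay time = 8.91 R ÷ 6.179 R/h = 1.442 h = 86.52 min.

86.5 min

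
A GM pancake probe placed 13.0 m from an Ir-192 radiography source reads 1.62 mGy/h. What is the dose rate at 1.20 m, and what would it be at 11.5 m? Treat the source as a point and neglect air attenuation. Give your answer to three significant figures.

190 mGy/h; 2.07 mGy/h

By the inverse-square law,
At 1.20 m: (13.0/1.20)² = 117.4, so 1.62 × 117.4 = 190.2 mGy/h
At 11.5 m: (1.20/11.5)² = 0.01089, so 190.2 × 0.01089 = 2.071 mGy/h.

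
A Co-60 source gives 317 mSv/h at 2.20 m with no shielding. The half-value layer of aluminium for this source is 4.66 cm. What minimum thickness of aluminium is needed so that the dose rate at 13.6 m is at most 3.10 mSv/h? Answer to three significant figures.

6.62 cm

At 13.6 m, distance alone gives (2.20/13.6)² = 0.02617, so 317 × 0.02617 = 8.296 mSv/h.
Further attenuation needed: 8.296/3.10 = 2.676.
n = log₂(2.676) = 1.420 half-value layers.
Thickness = 1.420 × 4.66 cm = 6.617 cm.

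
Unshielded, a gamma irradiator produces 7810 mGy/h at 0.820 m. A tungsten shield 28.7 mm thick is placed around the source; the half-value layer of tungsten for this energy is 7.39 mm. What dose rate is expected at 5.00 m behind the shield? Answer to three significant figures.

Distance alone: 7810 × (0.820/5.00)² = 7810 × 0.02690 = 210.1 mGy/h.
Shield: 28.7/7.39 = 3.884 half-value layers → attenuation 2^(−3.884) = 0.06773.
Combined: 210.1 × 0.06773 = 14.23 mGy/h.

14.2 mGy/h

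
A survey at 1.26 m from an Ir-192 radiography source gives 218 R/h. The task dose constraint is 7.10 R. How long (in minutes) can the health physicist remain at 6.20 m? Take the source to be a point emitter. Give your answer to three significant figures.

Applying the 1/r² law, rate at 6.20 m:
218 × (1.26/6.20)² = 218 × 0.04130 = 9.003 R/h.
Stay time = 7.10 R ÷ 9.003 R/h = 0.7886 h = 47.32 min.

47.3 min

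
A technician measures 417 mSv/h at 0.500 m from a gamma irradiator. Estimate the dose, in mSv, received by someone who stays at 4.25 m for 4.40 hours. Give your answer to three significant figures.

By the inverse-square law, rate at 4.25 m:
(0.500/4.25)² = 0.01384, so 417 × 0.01384 = 5.771 mSv/h.
Dose = rate × time = 5.771 mSv/h × 4.400 h = 25.39 mSv.

25.4 mSv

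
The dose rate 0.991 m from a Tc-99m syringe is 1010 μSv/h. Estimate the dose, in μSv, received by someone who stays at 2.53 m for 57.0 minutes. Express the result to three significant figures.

147 μSv

Since intensity falls as 1/r², rate at 2.53 m:
(0.991/2.53)² = 0.1534, so 1010 × 0.1534 = 154.9 μSv/h.
Dose = rate × time = 154.9 μSv/h × 0.9500 h = 147.2 μSv.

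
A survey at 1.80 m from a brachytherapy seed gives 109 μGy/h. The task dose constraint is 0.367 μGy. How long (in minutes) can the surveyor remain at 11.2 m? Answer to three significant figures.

By the inverse-square law, rate at 11.2 m:
109 × (1.80/11.2)² = 109 × 0.02583 = 2.815 μGy/h.
Stay time = 0.367 μGy ÷ 2.815 μGy/h = 0.1304 h = 7.824 min.

7.82 min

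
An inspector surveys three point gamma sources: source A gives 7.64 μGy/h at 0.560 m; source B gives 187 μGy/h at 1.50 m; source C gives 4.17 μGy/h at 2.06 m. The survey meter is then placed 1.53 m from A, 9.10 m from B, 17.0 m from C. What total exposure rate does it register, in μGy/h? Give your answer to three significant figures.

6.17 μGy/h

Each source contributes Iᵢ·(dᵢ/rᵢ)²; contributions add.
A: 7.64 × (0.560/1.53)² = 1.023 μGy/h
B: 187 × (1.50/9.10)² = 5.081 μGy/h
C: 4.17 × (2.06/17.0)² = 0.06123 μGy/h
Total = 1.023 + 5.081 + 0.06123 = 6.165 μGy/h.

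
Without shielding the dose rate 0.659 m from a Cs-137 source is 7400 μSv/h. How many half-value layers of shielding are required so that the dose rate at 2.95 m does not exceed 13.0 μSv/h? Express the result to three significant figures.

At 2.95 m, distance alone gives 7400 × (0.659/2.95)² = 7400 × 0.04990 = 369.3 μSv/h.
Further attenuation needed: 369.3/13.0 = 28.41.
n = log₂(28.41) = 4.828 half-value layers.

4.83 half-value layers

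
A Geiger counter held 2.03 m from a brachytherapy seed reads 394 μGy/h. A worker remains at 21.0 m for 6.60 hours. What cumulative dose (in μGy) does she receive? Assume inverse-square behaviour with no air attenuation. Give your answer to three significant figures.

24.3 μGy

Applying the 1/r² law, rate at 21.0 m:
(2.03/21.0)² = 0.009344, so 394 × 0.009344 = 3.682 μGy/h.
Dose = rate × time = 3.682 μGy/h × 6.600 h = 24.30 μGy.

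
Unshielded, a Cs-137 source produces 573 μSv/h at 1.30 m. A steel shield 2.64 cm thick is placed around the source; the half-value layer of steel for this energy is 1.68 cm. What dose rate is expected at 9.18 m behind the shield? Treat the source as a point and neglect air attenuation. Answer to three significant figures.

Distance alone: 573 × (1.30/9.18)² = 573 × 0.02005 = 11.49 μSv/h.
Shield: 2.64/1.68 = 1.571 half-value layers → attenuation 2^(−1.571) = 0.3366.
Combined: 11.49 × 0.3366 = 3.868 μSv/h.

3.87 μSv/h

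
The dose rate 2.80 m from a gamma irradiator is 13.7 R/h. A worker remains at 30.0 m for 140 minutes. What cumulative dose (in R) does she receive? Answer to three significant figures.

0.278 R

Intensity scales as (d₁/d₂)², so rate at 30.0 m:
13.7 × (2.80/30.0)² = 13.7 × 0.008711 = 0.1193 R/h.
Dose = rate × time = 0.1193 R/h × 2.333 h = 0.2783 R.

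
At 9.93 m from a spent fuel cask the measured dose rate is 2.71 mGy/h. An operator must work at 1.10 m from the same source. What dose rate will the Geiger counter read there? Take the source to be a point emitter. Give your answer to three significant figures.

By the inverse-square law, scaling from 9.93 m to 1.10 m:
(9.93/1.10)² = 81.49, so 2.71 × 81.49 = 220.8 mGy/h.

221 mGy/h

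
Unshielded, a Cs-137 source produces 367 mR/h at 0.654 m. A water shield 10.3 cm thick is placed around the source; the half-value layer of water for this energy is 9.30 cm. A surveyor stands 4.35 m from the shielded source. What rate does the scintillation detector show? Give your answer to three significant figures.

3.85 mR/h

Distance alone: 367 × (0.654/4.35)² = 367 × 0.02260 = 8.294 mR/h.
Shield: 10.3/9.30 = 1.108 half-value layers → attenuation 2^(−1.108) = 0.4639.
Combined: 8.294 × 0.4639 = 3.848 mR/h.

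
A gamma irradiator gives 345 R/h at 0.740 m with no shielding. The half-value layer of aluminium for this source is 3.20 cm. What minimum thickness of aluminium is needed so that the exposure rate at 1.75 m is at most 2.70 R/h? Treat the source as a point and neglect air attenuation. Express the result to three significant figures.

14.4 cm

At 1.75 m, distance alone gives (0.740/1.75)² = 0.1788, so 345 × 0.1788 = 61.69 R/h.
Further attenuation needed: 61.69/2.70 = 22.85.
n = log₂(22.85) = 4.514 half-value layers.
Thickness = 4.514 × 3.20 cm = 14.44 cm.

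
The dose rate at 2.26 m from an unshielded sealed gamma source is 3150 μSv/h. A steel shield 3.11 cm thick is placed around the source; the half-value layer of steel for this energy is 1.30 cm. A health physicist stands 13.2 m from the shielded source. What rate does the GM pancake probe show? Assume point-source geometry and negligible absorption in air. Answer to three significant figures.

Distance alone: (2.26/13.2)² = 0.02931, so 3150 × 0.02931 = 92.33 μSv/h.
Shield: 3.11/1.30 = 2.392 half-value layers → attenuation 2^(−2.392) = 0.1905.
Combined: 92.33 × 0.1905 = 17.59 μSv/h.

17.6 μSv/h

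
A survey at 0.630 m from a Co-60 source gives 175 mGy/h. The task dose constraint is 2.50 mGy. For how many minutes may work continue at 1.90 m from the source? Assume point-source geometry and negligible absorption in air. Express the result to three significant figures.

By the inverse-square law, rate at 1.90 m:
(0.630/1.90)² = 0.1099, so 175 × 0.1099 = 19.23 mGy/h.
Stay time = 2.50 mGy ÷ 19.23 mGy/h = 0.1300 h = 7.800 min.

7.80 min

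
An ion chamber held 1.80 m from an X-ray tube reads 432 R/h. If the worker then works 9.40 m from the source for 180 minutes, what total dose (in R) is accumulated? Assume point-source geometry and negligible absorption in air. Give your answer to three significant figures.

47.5 R

By the inverse-square law, rate at 9.40 m:
(1.80/9.40)² = 0.03667, so 432 × 0.03667 = 15.84 R/h.
Dose = rate × time = 15.84 R/h × 3.000 h = 47.52 R.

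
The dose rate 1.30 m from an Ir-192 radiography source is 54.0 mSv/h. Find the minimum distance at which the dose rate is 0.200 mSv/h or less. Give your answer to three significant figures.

21.4 m

By the inverse-square law, d₂ = d₁·√(I₁/I₂).
I₁/I₂ = 54.0/0.200 = 270.0, so d₂ = 1.30 × √270.0 = 21.36 m.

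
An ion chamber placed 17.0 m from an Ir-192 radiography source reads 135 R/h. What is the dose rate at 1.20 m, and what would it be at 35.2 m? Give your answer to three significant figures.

27100 R/h; 31.5 R/h

Using I₁d₁² = I₂d₂²,
At 1.20 m: (17.0/1.20)² = 200.7, so 135 × 200.7 = 27090 R/h
At 35.2 m: (1.20/35.2)² = 0.001162, so 27090 × 0.001162 = 31.48 R/h.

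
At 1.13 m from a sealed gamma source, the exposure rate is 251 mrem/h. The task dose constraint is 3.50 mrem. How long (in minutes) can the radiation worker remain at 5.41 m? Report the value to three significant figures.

Intensity scales as (d₁/d₂)², so rate at 5.41 m:
251 × (1.13/5.41)² = 251 × 0.04363 = 10.95 mrem/h.
Stay time = 3.50 mrem ÷ 10.95 mrem/h = 0.3196 h = 19.18 min.

19.2 min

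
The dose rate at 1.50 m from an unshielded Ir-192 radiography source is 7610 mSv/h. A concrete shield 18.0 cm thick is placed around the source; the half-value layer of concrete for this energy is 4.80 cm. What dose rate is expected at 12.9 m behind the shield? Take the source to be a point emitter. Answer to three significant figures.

7.65 mSv/h

Distance alone: (1.50/12.9)² = 0.01352, so 7610 × 0.01352 = 102.9 mSv/h.
Shield: 18.0/4.80 = 3.750 half-value layers → attenuation 2^(−3.750) = 0.07433.
Combined: 102.9 × 0.07433 = 7.649 mSv/h.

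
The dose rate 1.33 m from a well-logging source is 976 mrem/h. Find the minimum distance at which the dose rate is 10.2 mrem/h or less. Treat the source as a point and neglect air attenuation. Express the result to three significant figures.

Using I₁d₁² = I₂d₂², d₂ = d₁·√(I₁/I₂).
I₁/I₂ = 976/10.2 = 95.69, so d₂ = 1.33 × √95.69 = 13.01 m.

13.0 m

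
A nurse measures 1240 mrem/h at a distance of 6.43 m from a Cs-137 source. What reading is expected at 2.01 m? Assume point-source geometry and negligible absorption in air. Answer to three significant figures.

12700 mrem/h

By the inverse-square law, the rate at 2.01 m is
(6.43/2.01)² = 10.23, so 1240 × 10.23 = 12690 mrem/h.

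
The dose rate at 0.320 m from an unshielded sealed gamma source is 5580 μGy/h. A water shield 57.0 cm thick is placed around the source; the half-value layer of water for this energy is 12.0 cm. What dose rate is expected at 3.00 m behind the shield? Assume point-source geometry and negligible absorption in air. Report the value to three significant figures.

2.36 μGy/h

Distance alone: 5580 × (0.320/3.00)² = 5580 × 0.01138 = 63.50 μGy/h.
Shield: 57.0/12.0 = 4.750 half-value layers → attenuation 2^(−4.750) = 0.03716.
Combined: 63.50 × 0.03716 = 2.360 μGy/h.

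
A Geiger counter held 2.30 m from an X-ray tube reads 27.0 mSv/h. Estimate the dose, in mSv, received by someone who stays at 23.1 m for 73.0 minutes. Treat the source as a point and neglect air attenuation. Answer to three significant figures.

0.326 mSv

Using I₁d₁² = I₂d₂², rate at 23.1 m:
27.0 × (2.30/23.1)² = 27.0 × 0.009914 = 0.2677 mSv/h.
Dose = rate × time = 0.2677 mSv/h × 1.217 h = 0.3258 mSv.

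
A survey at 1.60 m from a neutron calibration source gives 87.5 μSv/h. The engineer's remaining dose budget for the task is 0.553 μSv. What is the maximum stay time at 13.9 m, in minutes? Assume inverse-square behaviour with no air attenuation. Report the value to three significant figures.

Since intensity falls as 1/r², rate at 13.9 m:
87.5 × (1.60/13.9)² = 87.5 × 0.01325 = 1.159 μSv/h.
Stay time = 0.553 μSv ÷ 1.159 μSv/h = 0.4771 h = 28.63 min.

28.6 min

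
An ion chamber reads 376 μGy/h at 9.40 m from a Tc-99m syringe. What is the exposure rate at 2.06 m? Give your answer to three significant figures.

7830 μGy/h

Applying the 1/r² law, the rate at 2.06 m is
(9.40/2.06)² = 20.82, so 376 × 20.82 = 7828 μGy/h.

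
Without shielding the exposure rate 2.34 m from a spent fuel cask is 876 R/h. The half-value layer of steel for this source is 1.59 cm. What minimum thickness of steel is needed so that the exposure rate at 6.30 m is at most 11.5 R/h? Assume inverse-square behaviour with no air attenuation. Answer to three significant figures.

At 6.30 m, distance alone gives (2.34/6.30)² = 0.1380, so 876 × 0.1380 = 120.9 R/h.
Further attenuation needed: 120.9/11.5 = 10.51.
n = log₂(10.51) = 3.394 half-value layers.
Thickness = 3.394 × 1.59 cm = 5.396 cm.

5.40 cm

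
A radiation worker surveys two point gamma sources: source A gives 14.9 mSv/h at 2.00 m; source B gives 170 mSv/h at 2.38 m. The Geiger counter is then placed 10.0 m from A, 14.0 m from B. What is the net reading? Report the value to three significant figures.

Each source contributes Iᵢ·(dᵢ/rᵢ)²; contributions add.
A: 14.9 × (2.00/10.0)² = 0.5960 mSv/h
B: 170 × (2.38/14.0)² = 4.913 mSv/h
Total = 0.5960 + 4.913 = 5.509 mSv/h.

5.51 mSv/h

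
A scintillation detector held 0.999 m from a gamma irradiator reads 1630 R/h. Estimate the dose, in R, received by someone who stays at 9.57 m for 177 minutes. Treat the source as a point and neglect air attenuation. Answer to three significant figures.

Since intensity falls as 1/r², rate at 9.57 m:
(0.999/9.57)² = 0.01090, so 1630 × 0.01090 = 17.77 R/h.
Dose = rate × time = 17.77 R/h × 2.950 h = 52.42 R.

52.4 R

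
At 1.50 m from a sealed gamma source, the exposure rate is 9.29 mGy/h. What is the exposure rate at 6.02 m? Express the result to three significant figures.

0.577 mGy/h

Using I₁d₁² = I₂d₂², the rate at 6.02 m is
9.29 × (1.50/6.02)² = 9.29 × 0.06209 = 0.5768 mGy/h.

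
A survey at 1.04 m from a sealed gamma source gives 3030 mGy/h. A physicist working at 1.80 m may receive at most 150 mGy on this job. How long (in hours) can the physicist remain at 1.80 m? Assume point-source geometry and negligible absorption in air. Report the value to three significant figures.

Intensity scales as (d₁/d₂)², so rate at 1.80 m:
3030 × (1.04/1.80)² = 3030 × 0.3338 = 1011 mGy/h.
Stay time = 150 mGy ÷ 1011 mGy/h = 0.1484 h.

0.148 h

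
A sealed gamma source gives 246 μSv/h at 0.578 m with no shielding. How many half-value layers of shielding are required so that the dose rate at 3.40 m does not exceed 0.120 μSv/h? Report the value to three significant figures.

At 3.40 m, distance alone gives 246 × (0.578/3.40)² = 246 × 0.02890 = 7.109 μSv/h.
Further attenuation needed: 7.109/0.120 = 59.24.
n = log₂(59.24) = 5.888 half-value layers.

5.89 half-value layers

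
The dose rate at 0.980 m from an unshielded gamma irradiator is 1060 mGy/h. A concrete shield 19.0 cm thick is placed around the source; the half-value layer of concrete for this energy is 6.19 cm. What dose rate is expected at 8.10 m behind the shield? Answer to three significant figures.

Distance alone: 1060 × (0.980/8.10)² = 1060 × 0.01464 = 15.52 mGy/h.
Shield: 19.0/6.19 = 3.069 half-value layers → attenuation 2^(−3.069) = 0.1192.
Combined: 15.52 × 0.1192 = 1.850 mGy/h.

1.85 mGy/h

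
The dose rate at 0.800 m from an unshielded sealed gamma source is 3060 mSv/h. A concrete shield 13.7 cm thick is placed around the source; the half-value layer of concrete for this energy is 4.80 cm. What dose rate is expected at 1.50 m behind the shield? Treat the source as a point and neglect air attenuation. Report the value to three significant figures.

Distance alone: (0.800/1.50)² = 0.2844, so 3060 × 0.2844 = 870.3 mSv/h.
Shield: 13.7/4.80 = 2.854 half-value layers → attenuation 2^(−2.854) = 0.1383.
Combined: 870.3 × 0.1383 = 120.4 mSv/h.

120 mSv/h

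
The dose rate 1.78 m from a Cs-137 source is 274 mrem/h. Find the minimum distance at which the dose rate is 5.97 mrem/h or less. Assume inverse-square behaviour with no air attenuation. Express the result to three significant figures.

Intensity scales as (d₁/d₂)², so d₂ = d₁·√(I₁/I₂).
I₁/I₂ = 274/5.97 = 45.90, so d₂ = 1.78 × √45.90 = 12.06 m.

12.1 m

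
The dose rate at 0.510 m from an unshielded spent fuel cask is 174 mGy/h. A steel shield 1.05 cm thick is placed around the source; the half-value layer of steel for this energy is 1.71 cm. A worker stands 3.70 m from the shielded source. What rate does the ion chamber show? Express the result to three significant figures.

Distance alone: (0.510/3.70)² = 0.01900, so 174 × 0.01900 = 3.306 mGy/h.
Shield: 1.05/1.71 = 0.6140 half-value layers → attenuation 2^(−0.6140) = 0.6534.
Combined: 3.306 × 0.6534 = 2.160 mGy/h.

2.16 mGy/h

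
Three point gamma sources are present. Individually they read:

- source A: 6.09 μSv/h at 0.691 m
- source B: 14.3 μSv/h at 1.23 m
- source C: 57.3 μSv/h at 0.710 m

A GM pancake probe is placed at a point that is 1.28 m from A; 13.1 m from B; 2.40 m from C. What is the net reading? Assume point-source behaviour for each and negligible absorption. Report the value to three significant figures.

6.92 μSv/h

By superposition, sum each source's inverse-square contribution:
A: 6.09 × (0.691/1.28)² = 1.775 μSv/h
B: 14.3 × (1.23/13.1)² = 0.1261 μSv/h
C: 57.3 × (0.710/2.40)² = 5.015 μSv/h
Total = 1.775 + 0.1261 + 5.015 = 6.916 μSv/h.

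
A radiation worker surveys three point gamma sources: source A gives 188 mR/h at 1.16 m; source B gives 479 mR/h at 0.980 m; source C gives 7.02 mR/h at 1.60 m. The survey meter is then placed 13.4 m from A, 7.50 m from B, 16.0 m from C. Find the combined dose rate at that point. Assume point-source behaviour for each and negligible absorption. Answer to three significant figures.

9.66 mR/h

Each source contributes Iᵢ·(dᵢ/rᵢ)²; contributions add.
A: 188 × (1.16/13.4)² = 1.409 mR/h
B: 479 × (0.980/7.50)² = 8.178 mR/h
C: 7.02 × (1.60/16.0)² = 0.07020 mR/h
Total = 1.409 + 8.178 + 0.07020 = 9.657 mR/h.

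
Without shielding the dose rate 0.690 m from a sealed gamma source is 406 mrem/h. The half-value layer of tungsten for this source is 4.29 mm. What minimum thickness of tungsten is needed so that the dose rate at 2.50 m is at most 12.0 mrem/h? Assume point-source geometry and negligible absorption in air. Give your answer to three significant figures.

5.86 mm

At 2.50 m, distance alone gives 406 × (0.690/2.50)² = 406 × 0.07618 = 30.93 mrem/h.
Further attenuation needed: 30.93/12.0 = 2.578.
n = log₂(2.578) = 1.366 half-value layers.
Thickness = 1.366 × 4.29 mm = 5.860 mm.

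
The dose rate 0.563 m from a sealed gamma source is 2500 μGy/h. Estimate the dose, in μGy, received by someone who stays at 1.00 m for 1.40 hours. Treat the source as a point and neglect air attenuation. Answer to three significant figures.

1110 μGy

Intensity scales as (d₁/d₂)², so rate at 1.00 m:
2500 × (0.563/1.00)² = 2500 × 0.3170 = 792.5 μGy/h.
Dose = rate × time = 792.5 μGy/h × 1.400 h = 1110 μGy.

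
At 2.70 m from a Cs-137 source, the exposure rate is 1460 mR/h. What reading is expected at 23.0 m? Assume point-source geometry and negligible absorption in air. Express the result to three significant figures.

20.1 mR/h

By the inverse-square law, the rate at 23.0 m is
1460 × (2.70/23.0)² = 1460 × 0.01378 = 20.12 mR/h.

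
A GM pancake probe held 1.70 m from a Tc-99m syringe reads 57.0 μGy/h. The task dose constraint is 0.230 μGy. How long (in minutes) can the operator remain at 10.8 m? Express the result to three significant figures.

By the inverse-square law, rate at 10.8 m:
(1.70/10.8)² = 0.02478, so 57.0 × 0.02478 = 1.412 μGy/h.
Stay time = 0.230 μGy ÷ 1.412 μGy/h = 0.1629 h = 9.774 min.

9.77 min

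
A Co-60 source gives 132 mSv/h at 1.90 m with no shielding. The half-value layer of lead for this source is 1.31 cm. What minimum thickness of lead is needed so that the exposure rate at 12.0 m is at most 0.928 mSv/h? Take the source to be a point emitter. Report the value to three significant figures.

At 12.0 m, distance alone gives (1.90/12.0)² = 0.02507, so 132 × 0.02507 = 3.309 mSv/h.
Further attenuation needed: 3.309/0.928 = 3.566.
n = log₂(3.566) = 1.834 half-value layers.
Thickness = 1.834 × 1.31 cm = 2.403 cm.

2.40 cm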